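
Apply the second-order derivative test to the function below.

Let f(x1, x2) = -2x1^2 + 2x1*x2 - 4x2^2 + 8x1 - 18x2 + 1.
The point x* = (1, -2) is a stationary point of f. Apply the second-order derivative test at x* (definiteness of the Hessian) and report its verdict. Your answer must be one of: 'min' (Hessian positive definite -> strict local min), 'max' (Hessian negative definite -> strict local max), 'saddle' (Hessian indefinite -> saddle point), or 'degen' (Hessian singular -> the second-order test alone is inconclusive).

Compute the Hessian H = grad^2 f:
  H = [[-4, 2], [2, -8]]
Verify stationarity: grad f(x*) = H x* + g = (0, 0).
Eigenvalues of H: -8.8284, -3.1716.
Both eigenvalues < 0, so H is negative definite -> x* is a strict local max.

max


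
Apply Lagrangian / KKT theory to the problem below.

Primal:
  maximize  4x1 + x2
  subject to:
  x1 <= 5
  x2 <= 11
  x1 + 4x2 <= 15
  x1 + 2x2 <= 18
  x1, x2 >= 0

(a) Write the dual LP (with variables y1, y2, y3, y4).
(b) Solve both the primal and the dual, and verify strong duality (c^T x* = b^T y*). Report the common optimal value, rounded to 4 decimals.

The standard primal-dual pair for 'max c^T x s.t. A x <= b, x >= 0' is:
  Dual:  min b^T y  s.t.  A^T y >= c,  y >= 0.

So the dual LP is:
  minimize  5y1 + 11y2 + 15y3 + 18y4
  subject to:
    y1 + y3 + y4 >= 4
    y2 + 4y3 + 2y4 >= 1
    y1, y2, y3, y4 >= 0

Solving the primal: x* = (5, 2.5).
  primal value c^T x* = 22.5.
Solving the dual: y* = (3.75, 0, 0.25, 0).
  dual value b^T y* = 22.5.
Strong duality: c^T x* = b^T y*. Confirmed.

22.5


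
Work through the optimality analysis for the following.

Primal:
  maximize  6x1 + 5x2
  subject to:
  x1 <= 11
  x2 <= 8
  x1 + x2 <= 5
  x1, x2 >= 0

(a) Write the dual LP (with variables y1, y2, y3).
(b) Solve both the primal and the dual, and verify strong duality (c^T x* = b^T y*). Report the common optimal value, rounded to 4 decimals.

The standard primal-dual pair for 'max c^T x s.t. A x <= b, x >= 0' is:
  Dual:  min b^T y  s.t.  A^T y >= c,  y >= 0.

So the dual LP is:
  minimize  11y1 + 8y2 + 5y3
  subject to:
    y1 + y3 >= 6
    y2 + y3 >= 5
    y1, y2, y3 >= 0

Solving the primal: x* = (5, 0).
  primal value c^T x* = 30.
Solving the dual: y* = (0, 0, 6).
  dual value b^T y* = 30.
Strong duality: c^T x* = b^T y*. Confirmed.

30


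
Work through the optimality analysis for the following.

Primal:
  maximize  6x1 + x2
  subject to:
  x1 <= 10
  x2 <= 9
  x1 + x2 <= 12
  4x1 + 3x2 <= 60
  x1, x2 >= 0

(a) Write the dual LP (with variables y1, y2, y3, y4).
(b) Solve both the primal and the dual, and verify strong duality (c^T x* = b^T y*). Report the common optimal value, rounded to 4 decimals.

The standard primal-dual pair for 'max c^T x s.t. A x <= b, x >= 0' is:
  Dual:  min b^T y  s.t.  A^T y >= c,  y >= 0.

So the dual LP is:
  minimize  10y1 + 9y2 + 12y3 + 60y4
  subject to:
    y1 + y3 + 4y4 >= 6
    y2 + y3 + 3y4 >= 1
    y1, y2, y3, y4 >= 0

Solving the primal: x* = (10, 2).
  primal value c^T x* = 62.
Solving the dual: y* = (5, 0, 1, 0).
  dual value b^T y* = 62.
Strong duality: c^T x* = b^T y*. Confirmed.

62


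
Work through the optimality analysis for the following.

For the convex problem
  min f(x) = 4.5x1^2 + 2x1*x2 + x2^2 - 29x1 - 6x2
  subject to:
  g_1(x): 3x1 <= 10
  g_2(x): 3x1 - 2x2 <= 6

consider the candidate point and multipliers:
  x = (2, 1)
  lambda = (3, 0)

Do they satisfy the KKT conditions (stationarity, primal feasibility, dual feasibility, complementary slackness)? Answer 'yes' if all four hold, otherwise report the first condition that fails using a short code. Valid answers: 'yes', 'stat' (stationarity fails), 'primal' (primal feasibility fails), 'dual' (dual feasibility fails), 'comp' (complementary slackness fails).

Gradient of f: grad f(x) = Q x + c = (-9, 0)
Constraint values g_i(x) = a_i^T x - b_i:
  g_1((2, 1)) = -4
  g_2((2, 1)) = -2
Stationarity residual: grad f(x) + sum_i lambda_i a_i = (0, 0)
  -> stationarity OK
Primal feasibility (all g_i <= 0): OK
Dual feasibility (all lambda_i >= 0): OK
Complementary slackness (lambda_i * g_i(x) = 0 for all i): FAILS

Verdict: the first failing condition is complementary_slackness -> comp.

comp


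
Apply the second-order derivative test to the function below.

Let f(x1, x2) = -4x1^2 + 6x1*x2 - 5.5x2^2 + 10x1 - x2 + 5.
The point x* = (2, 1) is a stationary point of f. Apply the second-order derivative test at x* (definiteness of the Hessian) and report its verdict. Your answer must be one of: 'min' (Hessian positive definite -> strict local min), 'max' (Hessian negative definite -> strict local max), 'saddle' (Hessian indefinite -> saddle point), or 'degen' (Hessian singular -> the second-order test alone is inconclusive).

Compute the Hessian H = grad^2 f:
  H = [[-8, 6], [6, -11]]
Verify stationarity: grad f(x*) = H x* + g = (0, 0).
Eigenvalues of H: -15.6847, -3.3153.
Both eigenvalues < 0, so H is negative definite -> x* is a strict local max.

max


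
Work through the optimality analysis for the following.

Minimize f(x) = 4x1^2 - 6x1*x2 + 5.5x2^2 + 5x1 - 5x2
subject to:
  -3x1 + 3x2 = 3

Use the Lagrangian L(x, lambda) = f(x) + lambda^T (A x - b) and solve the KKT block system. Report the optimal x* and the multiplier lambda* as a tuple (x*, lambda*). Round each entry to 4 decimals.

Form the Lagrangian:
  L(x, lambda) = (1/2) x^T Q x + c^T x + lambda^T (A x - b)
Stationarity (grad_x L = 0): Q x + c + A^T lambda = 0.
Primal feasibility: A x = b.

This gives the KKT block system:
  [ Q   A^T ] [ x     ]   [-c ]
  [ A    0  ] [ lambda ] = [ b ]

Solving the linear system:
  x*      = (-0.7143, 0.2857)
  lambda* = (-0.8095)
  f(x*)   = -1.2857

x* = (-0.7143, 0.2857), lambda* = (-0.8095)


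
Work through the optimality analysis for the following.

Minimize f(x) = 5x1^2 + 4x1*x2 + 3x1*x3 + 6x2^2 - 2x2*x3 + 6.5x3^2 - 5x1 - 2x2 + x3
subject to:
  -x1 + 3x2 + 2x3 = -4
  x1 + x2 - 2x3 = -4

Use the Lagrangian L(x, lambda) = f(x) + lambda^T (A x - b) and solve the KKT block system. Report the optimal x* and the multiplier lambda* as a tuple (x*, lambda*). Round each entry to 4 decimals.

Form the Lagrangian:
  L(x, lambda) = (1/2) x^T Q x + c^T x + lambda^T (A x - b)
Stationarity (grad_x L = 0): Q x + c + A^T lambda = 0.
Primal feasibility: A x = b.

This gives the KKT block system:
  [ Q   A^T ] [ x     ]   [-c ]
  [ A    0  ] [ lambda ] = [ b ]

Solving the linear system:
  x*      = (0.0615, -2, 1.0308)
  lambda* = (4.6308, 13.9231)
  f(x*)   = 39.4692

x* = (0.0615, -2, 1.0308), lambda* = (4.6308, 13.9231)


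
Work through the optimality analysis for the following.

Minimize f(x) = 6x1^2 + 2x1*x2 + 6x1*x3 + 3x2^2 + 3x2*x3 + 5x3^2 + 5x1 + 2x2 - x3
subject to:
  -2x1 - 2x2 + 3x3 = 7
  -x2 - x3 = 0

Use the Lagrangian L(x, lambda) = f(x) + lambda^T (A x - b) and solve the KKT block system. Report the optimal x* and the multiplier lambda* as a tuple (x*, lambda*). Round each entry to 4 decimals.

Form the Lagrangian:
  L(x, lambda) = (1/2) x^T Q x + c^T x + lambda^T (A x - b)
Stationarity (grad_x L = 0): Q x + c + A^T lambda = 0.
Primal feasibility: A x = b.

This gives the KKT block system:
  [ Q   A^T ] [ x     ]   [-c ]
  [ A    0  ] [ lambda ] = [ b ]

Solving the linear system:
  x*      = (-0.8929, -1.0429, 1.0429)
  lambda* = (-0.7714, -1.3714)
  f(x*)   = -1.0964

x* = (-0.8929, -1.0429, 1.0429), lambda* = (-0.7714, -1.3714)


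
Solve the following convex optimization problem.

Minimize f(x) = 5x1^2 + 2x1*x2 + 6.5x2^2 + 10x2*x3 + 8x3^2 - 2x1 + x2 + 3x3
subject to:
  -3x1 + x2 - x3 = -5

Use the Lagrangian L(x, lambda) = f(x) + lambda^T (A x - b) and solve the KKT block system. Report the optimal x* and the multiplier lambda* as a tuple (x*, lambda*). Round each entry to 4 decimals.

Form the Lagrangian:
  L(x, lambda) = (1/2) x^T Q x + c^T x + lambda^T (A x - b)
Stationarity (grad_x L = 0): Q x + c + A^T lambda = 0.
Primal feasibility: A x = b.

This gives the KKT block system:
  [ Q   A^T ] [ x     ]   [-c ]
  [ A    0  ] [ lambda ] = [ b ]

Solving the linear system:
  x*      = (1.1949, -0.8814, 0.5339)
  lambda* = (2.7288)
  f(x*)   = 5.9873

x* = (1.1949, -0.8814, 0.5339), lambda* = (2.7288)


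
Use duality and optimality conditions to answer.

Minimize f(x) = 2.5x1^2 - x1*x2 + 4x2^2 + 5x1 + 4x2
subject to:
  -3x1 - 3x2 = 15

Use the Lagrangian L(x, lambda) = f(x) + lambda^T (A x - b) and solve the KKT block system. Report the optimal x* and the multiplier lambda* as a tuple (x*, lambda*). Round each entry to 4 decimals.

Form the Lagrangian:
  L(x, lambda) = (1/2) x^T Q x + c^T x + lambda^T (A x - b)
Stationarity (grad_x L = 0): Q x + c + A^T lambda = 0.
Primal feasibility: A x = b.

This gives the KKT block system:
  [ Q   A^T ] [ x     ]   [-c ]
  [ A    0  ] [ lambda ] = [ b ]

Solving the linear system:
  x*      = (-3.0667, -1.9333)
  lambda* = (-2.8)
  f(x*)   = 9.4667

x* = (-3.0667, -1.9333), lambda* = (-2.8)


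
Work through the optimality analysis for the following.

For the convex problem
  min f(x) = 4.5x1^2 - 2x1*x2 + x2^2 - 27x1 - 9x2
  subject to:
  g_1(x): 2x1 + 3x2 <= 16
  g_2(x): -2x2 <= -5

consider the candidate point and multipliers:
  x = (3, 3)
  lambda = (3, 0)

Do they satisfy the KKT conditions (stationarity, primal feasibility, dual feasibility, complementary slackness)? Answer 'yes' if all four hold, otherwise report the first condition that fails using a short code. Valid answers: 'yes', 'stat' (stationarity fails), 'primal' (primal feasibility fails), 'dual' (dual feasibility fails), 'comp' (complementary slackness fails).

Gradient of f: grad f(x) = Q x + c = (-6, -9)
Constraint values g_i(x) = a_i^T x - b_i:
  g_1((3, 3)) = -1
  g_2((3, 3)) = -1
Stationarity residual: grad f(x) + sum_i lambda_i a_i = (0, 0)
  -> stationarity OK
Primal feasibility (all g_i <= 0): OK
Dual feasibility (all lambda_i >= 0): OK
Complementary slackness (lambda_i * g_i(x) = 0 for all i): FAILS

Verdict: the first failing condition is complementary_slackness -> comp.

comp


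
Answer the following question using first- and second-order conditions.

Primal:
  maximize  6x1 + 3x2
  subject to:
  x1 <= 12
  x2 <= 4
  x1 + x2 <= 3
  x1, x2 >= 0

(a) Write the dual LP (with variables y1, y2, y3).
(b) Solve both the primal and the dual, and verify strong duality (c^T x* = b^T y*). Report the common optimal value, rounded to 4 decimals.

The standard primal-dual pair for 'max c^T x s.t. A x <= b, x >= 0' is:
  Dual:  min b^T y  s.t.  A^T y >= c,  y >= 0.

So the dual LP is:
  minimize  12y1 + 4y2 + 3y3
  subject to:
    y1 + y3 >= 6
    y2 + y3 >= 3
    y1, y2, y3 >= 0

Solving the primal: x* = (3, 0).
  primal value c^T x* = 18.
Solving the dual: y* = (0, 0, 6).
  dual value b^T y* = 18.
Strong duality: c^T x* = b^T y*. Confirmed.

18


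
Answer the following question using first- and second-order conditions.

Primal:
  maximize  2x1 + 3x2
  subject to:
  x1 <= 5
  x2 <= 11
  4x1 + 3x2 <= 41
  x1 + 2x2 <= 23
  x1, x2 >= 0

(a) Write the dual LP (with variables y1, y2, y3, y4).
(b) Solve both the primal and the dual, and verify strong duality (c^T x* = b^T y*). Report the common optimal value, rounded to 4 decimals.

The standard primal-dual pair for 'max c^T x s.t. A x <= b, x >= 0' is:
  Dual:  min b^T y  s.t.  A^T y >= c,  y >= 0.

So the dual LP is:
  minimize  5y1 + 11y2 + 41y3 + 23y4
  subject to:
    y1 + 4y3 + y4 >= 2
    y2 + 3y3 + 2y4 >= 3
    y1, y2, y3, y4 >= 0

Solving the primal: x* = (2.6, 10.2).
  primal value c^T x* = 35.8.
Solving the dual: y* = (0, 0, 0.2, 1.2).
  dual value b^T y* = 35.8.
Strong duality: c^T x* = b^T y*. Confirmed.

35.8


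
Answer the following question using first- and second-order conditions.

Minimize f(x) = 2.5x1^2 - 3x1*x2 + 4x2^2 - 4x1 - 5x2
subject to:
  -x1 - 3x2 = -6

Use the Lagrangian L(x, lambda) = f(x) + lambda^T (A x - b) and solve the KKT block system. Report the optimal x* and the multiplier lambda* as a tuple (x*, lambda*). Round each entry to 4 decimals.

Form the Lagrangian:
  L(x, lambda) = (1/2) x^T Q x + c^T x + lambda^T (A x - b)
Stationarity (grad_x L = 0): Q x + c + A^T lambda = 0.
Primal feasibility: A x = b.

This gives the KKT block system:
  [ Q   A^T ] [ x     ]   [-c ]
  [ A    0  ] [ lambda ] = [ b ]

Solving the linear system:
  x*      = (1.7324, 1.4225)
  lambda* = (0.3944)
  f(x*)   = -5.838

x* = (1.7324, 1.4225), lambda* = (0.3944)


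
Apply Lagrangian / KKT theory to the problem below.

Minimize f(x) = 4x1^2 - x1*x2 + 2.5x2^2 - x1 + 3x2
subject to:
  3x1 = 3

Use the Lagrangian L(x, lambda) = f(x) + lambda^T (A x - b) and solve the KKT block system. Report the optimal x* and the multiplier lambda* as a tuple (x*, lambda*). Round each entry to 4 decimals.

Form the Lagrangian:
  L(x, lambda) = (1/2) x^T Q x + c^T x + lambda^T (A x - b)
Stationarity (grad_x L = 0): Q x + c + A^T lambda = 0.
Primal feasibility: A x = b.

This gives the KKT block system:
  [ Q   A^T ] [ x     ]   [-c ]
  [ A    0  ] [ lambda ] = [ b ]

Solving the linear system:
  x*      = (1, -0.4)
  lambda* = (-2.4667)
  f(x*)   = 2.6

x* = (1, -0.4), lambda* = (-2.4667)


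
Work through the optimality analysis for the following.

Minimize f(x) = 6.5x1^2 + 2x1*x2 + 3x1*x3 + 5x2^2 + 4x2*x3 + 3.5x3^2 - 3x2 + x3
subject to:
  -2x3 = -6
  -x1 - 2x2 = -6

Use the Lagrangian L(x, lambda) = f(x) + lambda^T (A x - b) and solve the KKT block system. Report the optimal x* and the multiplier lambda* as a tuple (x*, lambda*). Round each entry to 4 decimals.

Form the Lagrangian:
  L(x, lambda) = (1/2) x^T Q x + c^T x + lambda^T (A x - b)
Stationarity (grad_x L = 0): Q x + c + A^T lambda = 0.
Primal feasibility: A x = b.

This gives the KKT block system:
  [ Q   A^T ] [ x     ]   [-c ]
  [ A    0  ] [ lambda ] = [ b ]

Solving the linear system:
  x*      = (0.3333, 2.8333, 3)
  lambda* = (17.1667, 19)
  f(x*)   = 105.75

x* = (0.3333, 2.8333, 3), lambda* = (17.1667, 19)


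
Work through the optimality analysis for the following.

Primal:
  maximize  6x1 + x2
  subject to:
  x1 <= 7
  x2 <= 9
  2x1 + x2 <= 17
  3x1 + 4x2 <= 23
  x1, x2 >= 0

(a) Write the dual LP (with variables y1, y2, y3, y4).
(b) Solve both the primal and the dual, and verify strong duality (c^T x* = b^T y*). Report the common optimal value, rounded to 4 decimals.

The standard primal-dual pair for 'max c^T x s.t. A x <= b, x >= 0' is:
  Dual:  min b^T y  s.t.  A^T y >= c,  y >= 0.

So the dual LP is:
  minimize  7y1 + 9y2 + 17y3 + 23y4
  subject to:
    y1 + 2y3 + 3y4 >= 6
    y2 + y3 + 4y4 >= 1
    y1, y2, y3, y4 >= 0

Solving the primal: x* = (7, 0.5).
  primal value c^T x* = 42.5.
Solving the dual: y* = (5.25, 0, 0, 0.25).
  dual value b^T y* = 42.5.
Strong duality: c^T x* = b^T y*. Confirmed.

42.5


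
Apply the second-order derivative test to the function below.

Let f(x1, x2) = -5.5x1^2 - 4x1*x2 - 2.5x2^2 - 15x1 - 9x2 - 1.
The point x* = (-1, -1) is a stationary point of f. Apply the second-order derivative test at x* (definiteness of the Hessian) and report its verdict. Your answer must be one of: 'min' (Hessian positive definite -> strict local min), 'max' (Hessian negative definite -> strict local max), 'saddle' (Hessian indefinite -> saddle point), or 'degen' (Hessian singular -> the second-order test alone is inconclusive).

Compute the Hessian H = grad^2 f:
  H = [[-11, -4], [-4, -5]]
Verify stationarity: grad f(x*) = H x* + g = (0, 0).
Eigenvalues of H: -13, -3.
Both eigenvalues < 0, so H is negative definite -> x* is a strict local max.

max


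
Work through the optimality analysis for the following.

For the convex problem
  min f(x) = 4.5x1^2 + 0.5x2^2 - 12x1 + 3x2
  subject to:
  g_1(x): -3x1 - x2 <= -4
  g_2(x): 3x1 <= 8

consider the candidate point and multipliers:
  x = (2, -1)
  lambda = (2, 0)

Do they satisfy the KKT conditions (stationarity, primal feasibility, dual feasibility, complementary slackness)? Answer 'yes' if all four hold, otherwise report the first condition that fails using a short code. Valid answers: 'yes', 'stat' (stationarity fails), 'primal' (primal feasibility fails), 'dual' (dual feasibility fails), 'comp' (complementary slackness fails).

Gradient of f: grad f(x) = Q x + c = (6, 2)
Constraint values g_i(x) = a_i^T x - b_i:
  g_1((2, -1)) = -1
  g_2((2, -1)) = -2
Stationarity residual: grad f(x) + sum_i lambda_i a_i = (0, 0)
  -> stationarity OK
Primal feasibility (all g_i <= 0): OK
Dual feasibility (all lambda_i >= 0): OK
Complementary slackness (lambda_i * g_i(x) = 0 for all i): FAILS

Verdict: the first failing condition is complementary_slackness -> comp.

comp


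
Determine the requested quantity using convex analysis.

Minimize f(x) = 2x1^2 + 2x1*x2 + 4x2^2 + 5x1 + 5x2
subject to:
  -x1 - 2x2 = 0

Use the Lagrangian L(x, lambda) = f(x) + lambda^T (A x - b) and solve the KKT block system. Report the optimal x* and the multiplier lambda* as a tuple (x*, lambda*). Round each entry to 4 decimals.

Form the Lagrangian:
  L(x, lambda) = (1/2) x^T Q x + c^T x + lambda^T (A x - b)
Stationarity (grad_x L = 0): Q x + c + A^T lambda = 0.
Primal feasibility: A x = b.

This gives the KKT block system:
  [ Q   A^T ] [ x     ]   [-c ]
  [ A    0  ] [ lambda ] = [ b ]

Solving the linear system:
  x*      = (-0.625, 0.3125)
  lambda* = (3.125)
  f(x*)   = -0.7812

x* = (-0.625, 0.3125), lambda* = (3.125)


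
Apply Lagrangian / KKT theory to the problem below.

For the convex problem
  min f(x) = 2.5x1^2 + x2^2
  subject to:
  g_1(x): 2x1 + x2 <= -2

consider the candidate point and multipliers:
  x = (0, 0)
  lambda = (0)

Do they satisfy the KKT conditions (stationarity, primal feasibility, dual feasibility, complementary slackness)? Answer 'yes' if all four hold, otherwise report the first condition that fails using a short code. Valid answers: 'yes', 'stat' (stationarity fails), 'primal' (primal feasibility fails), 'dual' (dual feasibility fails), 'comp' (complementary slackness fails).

Gradient of f: grad f(x) = Q x + c = (0, 0)
Constraint values g_i(x) = a_i^T x - b_i:
  g_1((0, 0)) = 2
Stationarity residual: grad f(x) + sum_i lambda_i a_i = (0, 0)
  -> stationarity OK
Primal feasibility (all g_i <= 0): FAILS
Dual feasibility (all lambda_i >= 0): OK
Complementary slackness (lambda_i * g_i(x) = 0 for all i): OK

Verdict: the first failing condition is primal_feasibility -> primal.

primal


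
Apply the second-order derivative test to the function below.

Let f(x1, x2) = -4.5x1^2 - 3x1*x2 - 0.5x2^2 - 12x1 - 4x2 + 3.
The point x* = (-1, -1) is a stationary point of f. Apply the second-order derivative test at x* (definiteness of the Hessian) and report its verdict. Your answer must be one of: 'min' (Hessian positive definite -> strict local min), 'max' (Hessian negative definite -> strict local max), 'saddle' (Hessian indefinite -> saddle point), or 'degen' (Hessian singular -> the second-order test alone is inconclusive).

Compute the Hessian H = grad^2 f:
  H = [[-9, -3], [-3, -1]]
Verify stationarity: grad f(x*) = H x* + g = (0, 0).
Eigenvalues of H: -10, 0.
H has a zero eigenvalue (singular; negative semidefinite but not definite), so H is neither positive definite, negative definite, nor indefinite. The second-order test alone is inconclusive -> degen.
(Indeed, f is constant along the null direction of H through x*, so x* is not a strict local extremum.)

degen


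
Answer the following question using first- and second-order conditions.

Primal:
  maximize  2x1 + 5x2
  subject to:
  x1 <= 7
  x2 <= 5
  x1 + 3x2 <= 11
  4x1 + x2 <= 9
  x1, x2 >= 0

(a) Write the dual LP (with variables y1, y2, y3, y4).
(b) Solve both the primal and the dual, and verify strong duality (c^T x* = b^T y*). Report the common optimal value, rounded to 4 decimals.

The standard primal-dual pair for 'max c^T x s.t. A x <= b, x >= 0' is:
  Dual:  min b^T y  s.t.  A^T y >= c,  y >= 0.

So the dual LP is:
  minimize  7y1 + 5y2 + 11y3 + 9y4
  subject to:
    y1 + y3 + 4y4 >= 2
    y2 + 3y3 + y4 >= 5
    y1, y2, y3, y4 >= 0

Solving the primal: x* = (1.4545, 3.1818).
  primal value c^T x* = 18.8182.
Solving the dual: y* = (0, 0, 1.6364, 0.0909).
  dual value b^T y* = 18.8182.
Strong duality: c^T x* = b^T y*. Confirmed.

18.8182


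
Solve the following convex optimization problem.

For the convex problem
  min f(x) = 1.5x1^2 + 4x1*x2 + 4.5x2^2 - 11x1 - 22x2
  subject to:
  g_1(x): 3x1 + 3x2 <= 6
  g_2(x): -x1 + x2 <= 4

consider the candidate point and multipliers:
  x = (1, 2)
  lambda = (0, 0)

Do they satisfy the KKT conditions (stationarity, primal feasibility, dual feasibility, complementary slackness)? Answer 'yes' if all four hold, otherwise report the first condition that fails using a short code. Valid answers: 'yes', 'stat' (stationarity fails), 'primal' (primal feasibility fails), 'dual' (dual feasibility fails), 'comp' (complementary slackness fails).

Gradient of f: grad f(x) = Q x + c = (0, 0)
Constraint values g_i(x) = a_i^T x - b_i:
  g_1((1, 2)) = 3
  g_2((1, 2)) = -3
Stationarity residual: grad f(x) + sum_i lambda_i a_i = (0, 0)
  -> stationarity OK
Primal feasibility (all g_i <= 0): FAILS
Dual feasibility (all lambda_i >= 0): OK
Complementary slackness (lambda_i * g_i(x) = 0 for all i): OK

Verdict: the first failing condition is primal_feasibility -> primal.

primal


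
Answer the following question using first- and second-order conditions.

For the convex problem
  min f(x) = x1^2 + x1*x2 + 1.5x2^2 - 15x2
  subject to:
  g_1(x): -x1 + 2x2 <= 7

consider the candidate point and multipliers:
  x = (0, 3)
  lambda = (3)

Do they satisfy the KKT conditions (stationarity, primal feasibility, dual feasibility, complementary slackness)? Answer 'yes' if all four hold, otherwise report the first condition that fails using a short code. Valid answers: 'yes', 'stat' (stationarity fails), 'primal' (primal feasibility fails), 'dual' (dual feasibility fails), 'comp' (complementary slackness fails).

Gradient of f: grad f(x) = Q x + c = (3, -6)
Constraint values g_i(x) = a_i^T x - b_i:
  g_1((0, 3)) = -1
Stationarity residual: grad f(x) + sum_i lambda_i a_i = (0, 0)
  -> stationarity OK
Primal feasibility (all g_i <= 0): OK
Dual feasibility (all lambda_i >= 0): OK
Complementary slackness (lambda_i * g_i(x) = 0 for all i): FAILS

Verdict: the first failing condition is complementary_slackness -> comp.

comp


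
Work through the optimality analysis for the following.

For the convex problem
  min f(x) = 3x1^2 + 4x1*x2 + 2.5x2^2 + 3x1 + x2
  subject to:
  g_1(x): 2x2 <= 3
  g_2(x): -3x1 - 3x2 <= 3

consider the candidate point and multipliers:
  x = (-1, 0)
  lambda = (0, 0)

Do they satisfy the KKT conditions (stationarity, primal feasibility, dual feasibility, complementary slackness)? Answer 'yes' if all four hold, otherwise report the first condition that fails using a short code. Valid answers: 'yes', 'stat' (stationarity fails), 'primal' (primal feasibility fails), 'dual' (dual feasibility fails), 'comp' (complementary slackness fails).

Gradient of f: grad f(x) = Q x + c = (-3, -3)
Constraint values g_i(x) = a_i^T x - b_i:
  g_1((-1, 0)) = -3
  g_2((-1, 0)) = 0
Stationarity residual: grad f(x) + sum_i lambda_i a_i = (-3, -3)
  -> stationarity FAILS
Primal feasibility (all g_i <= 0): OK
Dual feasibility (all lambda_i >= 0): OK
Complementary slackness (lambda_i * g_i(x) = 0 for all i): OK

Verdict: the first failing condition is stationarity -> stat.

stat


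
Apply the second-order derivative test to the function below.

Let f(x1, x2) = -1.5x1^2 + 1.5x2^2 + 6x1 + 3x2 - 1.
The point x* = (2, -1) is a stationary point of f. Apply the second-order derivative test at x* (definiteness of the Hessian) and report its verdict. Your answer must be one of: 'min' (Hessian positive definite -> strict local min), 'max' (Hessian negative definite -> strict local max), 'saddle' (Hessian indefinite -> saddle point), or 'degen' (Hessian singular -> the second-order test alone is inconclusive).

Compute the Hessian H = grad^2 f:
  H = [[-3, 0], [0, 3]]
Verify stationarity: grad f(x*) = H x* + g = (0, 0).
Eigenvalues of H: -3, 3.
Eigenvalues have mixed signs, so H is indefinite -> x* is a saddle point.

saddle


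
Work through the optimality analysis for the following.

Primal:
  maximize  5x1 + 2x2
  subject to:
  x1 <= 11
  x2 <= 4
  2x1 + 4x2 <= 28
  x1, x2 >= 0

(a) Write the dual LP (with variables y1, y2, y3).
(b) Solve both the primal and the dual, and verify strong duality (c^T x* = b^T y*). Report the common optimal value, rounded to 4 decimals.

The standard primal-dual pair for 'max c^T x s.t. A x <= b, x >= 0' is:
  Dual:  min b^T y  s.t.  A^T y >= c,  y >= 0.

So the dual LP is:
  minimize  11y1 + 4y2 + 28y3
  subject to:
    y1 + 2y3 >= 5
    y2 + 4y3 >= 2
    y1, y2, y3 >= 0

Solving the primal: x* = (11, 1.5).
  primal value c^T x* = 58.
Solving the dual: y* = (4, 0, 0.5).
  dual value b^T y* = 58.
Strong duality: c^T x* = b^T y*. Confirmed.

58


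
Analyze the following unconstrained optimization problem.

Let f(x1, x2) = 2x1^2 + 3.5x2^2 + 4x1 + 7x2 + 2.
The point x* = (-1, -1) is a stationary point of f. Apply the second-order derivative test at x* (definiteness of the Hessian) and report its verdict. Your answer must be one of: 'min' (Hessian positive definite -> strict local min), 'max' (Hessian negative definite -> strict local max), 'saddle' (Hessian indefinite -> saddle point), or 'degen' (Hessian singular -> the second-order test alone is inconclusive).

Compute the Hessian H = grad^2 f:
  H = [[4, 0], [0, 7]]
Verify stationarity: grad f(x*) = H x* + g = (0, 0).
Eigenvalues of H: 4, 7.
Both eigenvalues > 0, so H is positive definite -> x* is a strict local min.

min


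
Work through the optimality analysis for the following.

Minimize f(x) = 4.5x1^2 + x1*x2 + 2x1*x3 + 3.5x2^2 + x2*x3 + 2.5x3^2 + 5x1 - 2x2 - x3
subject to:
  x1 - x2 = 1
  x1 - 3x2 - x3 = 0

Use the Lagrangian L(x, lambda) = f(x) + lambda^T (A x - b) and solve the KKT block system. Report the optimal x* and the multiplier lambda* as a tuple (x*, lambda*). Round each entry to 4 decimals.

Form the Lagrangian:
  L(x, lambda) = (1/2) x^T Q x + c^T x + lambda^T (A x - b)
Stationarity (grad_x L = 0): Q x + c + A^T lambda = 0.
Primal feasibility: A x = b.

This gives the KKT block system:
  [ Q   A^T ] [ x     ]   [-c ]
  [ A    0  ] [ lambda ] = [ b ]

Solving the linear system:
  x*      = (0.8462, -0.1538, 1.3077)
  lambda* = (-22.1538, 7.0769)
  f(x*)   = 12.6923

x* = (0.8462, -0.1538, 1.3077), lambda* = (-22.1538, 7.0769)


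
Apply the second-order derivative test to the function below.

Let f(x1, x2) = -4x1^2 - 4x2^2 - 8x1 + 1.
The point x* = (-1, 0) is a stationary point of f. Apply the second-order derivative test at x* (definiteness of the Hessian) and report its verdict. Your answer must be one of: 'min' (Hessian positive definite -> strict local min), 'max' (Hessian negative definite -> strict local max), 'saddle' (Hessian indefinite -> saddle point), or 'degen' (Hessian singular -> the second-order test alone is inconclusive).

Compute the Hessian H = grad^2 f:
  H = [[-8, 0], [0, -8]]
Verify stationarity: grad f(x*) = H x* + g = (0, 0).
Eigenvalues of H: -8, -8.
Both eigenvalues < 0, so H is negative definite -> x* is a strict local max.

max


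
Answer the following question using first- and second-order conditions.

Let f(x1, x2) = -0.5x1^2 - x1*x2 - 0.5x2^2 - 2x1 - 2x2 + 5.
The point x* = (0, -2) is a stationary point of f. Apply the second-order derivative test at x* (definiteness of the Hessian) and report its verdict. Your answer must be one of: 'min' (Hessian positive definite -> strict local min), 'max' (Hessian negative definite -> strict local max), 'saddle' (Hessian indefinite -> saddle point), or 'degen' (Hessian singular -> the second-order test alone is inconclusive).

Compute the Hessian H = grad^2 f:
  H = [[-1, -1], [-1, -1]]
Verify stationarity: grad f(x*) = H x* + g = (0, 0).
Eigenvalues of H: -2, 0.
H has a zero eigenvalue (singular; negative semidefinite but not definite), so H is neither positive definite, negative definite, nor indefinite. The second-order test alone is inconclusive -> degen.
(Indeed, f is constant along the null direction of H through x*, so x* is not a strict local extremum.)

degen


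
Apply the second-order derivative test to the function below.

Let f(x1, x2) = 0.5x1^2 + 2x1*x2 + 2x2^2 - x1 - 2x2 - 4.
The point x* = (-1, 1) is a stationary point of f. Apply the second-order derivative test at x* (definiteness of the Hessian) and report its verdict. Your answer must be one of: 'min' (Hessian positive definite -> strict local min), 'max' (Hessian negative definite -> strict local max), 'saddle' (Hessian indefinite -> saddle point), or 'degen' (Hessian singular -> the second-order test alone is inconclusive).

Compute the Hessian H = grad^2 f:
  H = [[1, 2], [2, 4]]
Verify stationarity: grad f(x*) = H x* + g = (0, 0).
Eigenvalues of H: 0, 5.
H has a zero eigenvalue (singular; positive semidefinite but not definite), so H is neither positive definite, negative definite, nor indefinite. The second-order test alone is inconclusive -> degen.
(Indeed, f is constant along the null direction of H through x*, so x* is not a strict local extremum.)

degen


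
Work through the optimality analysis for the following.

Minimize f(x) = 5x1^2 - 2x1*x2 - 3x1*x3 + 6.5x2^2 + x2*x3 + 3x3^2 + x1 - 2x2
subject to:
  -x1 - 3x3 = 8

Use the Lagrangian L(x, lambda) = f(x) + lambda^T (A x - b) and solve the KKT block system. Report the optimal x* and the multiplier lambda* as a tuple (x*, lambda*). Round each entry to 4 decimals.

Form the Lagrangian:
  L(x, lambda) = (1/2) x^T Q x + c^T x + lambda^T (A x - b)
Stationarity (grad_x L = 0): Q x + c + A^T lambda = 0.
Primal feasibility: A x = b.

This gives the KKT block system:
  [ Q   A^T ] [ x     ]   [-c ]
  [ A    0  ] [ lambda ] = [ b ]

Solving the linear system:
  x*      = (-1.1019, 0.1612, -2.2994)
  lambda* = (-3.4431)
  f(x*)   = 13.0604

x* = (-1.1019, 0.1612, -2.2994), lambda* = (-3.4431)


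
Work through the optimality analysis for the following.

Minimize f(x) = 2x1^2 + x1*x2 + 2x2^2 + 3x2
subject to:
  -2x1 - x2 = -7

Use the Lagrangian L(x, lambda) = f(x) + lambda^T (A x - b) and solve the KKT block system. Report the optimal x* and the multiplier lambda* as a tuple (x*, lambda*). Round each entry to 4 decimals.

Form the Lagrangian:
  L(x, lambda) = (1/2) x^T Q x + c^T x + lambda^T (A x - b)
Stationarity (grad_x L = 0): Q x + c + A^T lambda = 0.
Primal feasibility: A x = b.

This gives the KKT block system:
  [ Q   A^T ] [ x     ]   [-c ]
  [ A    0  ] [ lambda ] = [ b ]

Solving the linear system:
  x*      = (3.4375, 0.125)
  lambda* = (6.9375)
  f(x*)   = 24.4688

x* = (3.4375, 0.125), lambda* = (6.9375)


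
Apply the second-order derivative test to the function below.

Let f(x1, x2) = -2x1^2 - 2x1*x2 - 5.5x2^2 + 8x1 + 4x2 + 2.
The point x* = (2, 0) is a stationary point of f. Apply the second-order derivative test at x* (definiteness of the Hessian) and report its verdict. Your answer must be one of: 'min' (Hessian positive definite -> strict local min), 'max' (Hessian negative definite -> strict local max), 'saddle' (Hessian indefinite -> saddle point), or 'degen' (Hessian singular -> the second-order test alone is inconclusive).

Compute the Hessian H = grad^2 f:
  H = [[-4, -2], [-2, -11]]
Verify stationarity: grad f(x*) = H x* + g = (0, 0).
Eigenvalues of H: -11.5311, -3.4689.
Both eigenvalues < 0, so H is negative definite -> x* is a strict local max.

max


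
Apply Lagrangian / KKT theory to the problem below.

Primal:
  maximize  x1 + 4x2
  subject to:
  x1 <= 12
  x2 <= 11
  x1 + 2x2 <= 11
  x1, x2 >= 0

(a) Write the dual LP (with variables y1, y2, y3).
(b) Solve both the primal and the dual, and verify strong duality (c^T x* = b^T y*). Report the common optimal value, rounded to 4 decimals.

The standard primal-dual pair for 'max c^T x s.t. A x <= b, x >= 0' is:
  Dual:  min b^T y  s.t.  A^T y >= c,  y >= 0.

So the dual LP is:
  minimize  12y1 + 11y2 + 11y3
  subject to:
    y1 + y3 >= 1
    y2 + 2y3 >= 4
    y1, y2, y3 >= 0

Solving the primal: x* = (0, 5.5).
  primal value c^T x* = 22.
Solving the dual: y* = (0, 0, 2).
  dual value b^T y* = 22.
Strong duality: c^T x* = b^T y*. Confirmed.

22


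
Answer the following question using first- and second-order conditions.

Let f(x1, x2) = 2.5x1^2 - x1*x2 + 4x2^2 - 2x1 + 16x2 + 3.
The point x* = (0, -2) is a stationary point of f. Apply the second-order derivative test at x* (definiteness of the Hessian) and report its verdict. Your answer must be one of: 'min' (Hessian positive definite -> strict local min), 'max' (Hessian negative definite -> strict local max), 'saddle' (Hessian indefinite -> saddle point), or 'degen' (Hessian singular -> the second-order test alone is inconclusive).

Compute the Hessian H = grad^2 f:
  H = [[5, -1], [-1, 8]]
Verify stationarity: grad f(x*) = H x* + g = (0, 0).
Eigenvalues of H: 4.6972, 8.3028.
Both eigenvalues > 0, so H is positive definite -> x* is a strict local min.

min


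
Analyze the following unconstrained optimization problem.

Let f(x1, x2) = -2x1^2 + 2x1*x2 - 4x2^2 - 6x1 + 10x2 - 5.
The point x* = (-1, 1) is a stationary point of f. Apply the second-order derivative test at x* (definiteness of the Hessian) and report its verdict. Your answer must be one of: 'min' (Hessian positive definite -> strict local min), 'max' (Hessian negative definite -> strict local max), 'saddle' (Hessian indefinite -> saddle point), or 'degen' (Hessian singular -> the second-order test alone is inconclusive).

Compute the Hessian H = grad^2 f:
  H = [[-4, 2], [2, -8]]
Verify stationarity: grad f(x*) = H x* + g = (0, 0).
Eigenvalues of H: -8.8284, -3.1716.
Both eigenvalues < 0, so H is negative definite -> x* is a strict local max.

max


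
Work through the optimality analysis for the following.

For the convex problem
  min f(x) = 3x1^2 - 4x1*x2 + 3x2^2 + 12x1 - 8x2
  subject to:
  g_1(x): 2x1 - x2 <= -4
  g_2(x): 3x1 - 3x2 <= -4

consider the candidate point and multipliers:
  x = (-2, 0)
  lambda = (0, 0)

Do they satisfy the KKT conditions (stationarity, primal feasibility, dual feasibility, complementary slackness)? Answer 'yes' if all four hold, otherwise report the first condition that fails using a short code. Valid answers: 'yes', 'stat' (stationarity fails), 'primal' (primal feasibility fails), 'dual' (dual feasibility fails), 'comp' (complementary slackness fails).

Gradient of f: grad f(x) = Q x + c = (0, 0)
Constraint values g_i(x) = a_i^T x - b_i:
  g_1((-2, 0)) = 0
  g_2((-2, 0)) = -2
Stationarity residual: grad f(x) + sum_i lambda_i a_i = (0, 0)
  -> stationarity OK
Primal feasibility (all g_i <= 0): OK
Dual feasibility (all lambda_i >= 0): OK
Complementary slackness (lambda_i * g_i(x) = 0 for all i): OK

Verdict: yes, KKT holds.

yes


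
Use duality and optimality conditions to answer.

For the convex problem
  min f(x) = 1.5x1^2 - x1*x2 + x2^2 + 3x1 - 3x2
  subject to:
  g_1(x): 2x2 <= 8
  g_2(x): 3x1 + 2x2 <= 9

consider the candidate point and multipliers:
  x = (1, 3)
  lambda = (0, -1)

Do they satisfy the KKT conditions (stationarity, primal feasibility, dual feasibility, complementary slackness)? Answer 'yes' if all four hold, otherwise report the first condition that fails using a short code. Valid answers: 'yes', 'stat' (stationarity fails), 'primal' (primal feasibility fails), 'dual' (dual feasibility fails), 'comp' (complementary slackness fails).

Gradient of f: grad f(x) = Q x + c = (3, 2)
Constraint values g_i(x) = a_i^T x - b_i:
  g_1((1, 3)) = -2
  g_2((1, 3)) = 0
Stationarity residual: grad f(x) + sum_i lambda_i a_i = (0, 0)
  -> stationarity OK
Primal feasibility (all g_i <= 0): OK
Dual feasibility (all lambda_i >= 0): FAILS
Complementary slackness (lambda_i * g_i(x) = 0 for all i): OK

Verdict: the first failing condition is dual_feasibility -> dual.

dual


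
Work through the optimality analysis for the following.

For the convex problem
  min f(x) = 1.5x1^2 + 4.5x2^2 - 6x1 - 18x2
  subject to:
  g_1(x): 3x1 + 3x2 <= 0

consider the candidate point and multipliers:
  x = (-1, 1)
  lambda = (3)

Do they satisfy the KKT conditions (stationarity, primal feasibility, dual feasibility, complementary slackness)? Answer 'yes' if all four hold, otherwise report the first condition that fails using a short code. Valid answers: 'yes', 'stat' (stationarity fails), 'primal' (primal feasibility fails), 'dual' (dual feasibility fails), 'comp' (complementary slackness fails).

Gradient of f: grad f(x) = Q x + c = (-9, -9)
Constraint values g_i(x) = a_i^T x - b_i:
  g_1((-1, 1)) = 0
Stationarity residual: grad f(x) + sum_i lambda_i a_i = (0, 0)
  -> stationarity OK
Primal feasibility (all g_i <= 0): OK
Dual feasibility (all lambda_i >= 0): OK
Complementary slackness (lambda_i * g_i(x) = 0 for all i): OK

Verdict: yes, KKT holds.

yes


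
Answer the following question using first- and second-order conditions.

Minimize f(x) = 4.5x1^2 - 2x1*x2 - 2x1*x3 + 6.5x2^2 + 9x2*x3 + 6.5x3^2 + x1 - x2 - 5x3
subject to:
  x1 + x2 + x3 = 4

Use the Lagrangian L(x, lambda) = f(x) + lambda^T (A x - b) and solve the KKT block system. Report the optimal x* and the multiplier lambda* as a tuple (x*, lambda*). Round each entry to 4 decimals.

Form the Lagrangian:
  L(x, lambda) = (1/2) x^T Q x + c^T x + lambda^T (A x - b)
Stationarity (grad_x L = 0): Q x + c + A^T lambda = 0.
Primal feasibility: A x = b.

This gives the KKT block system:
  [ Q   A^T ] [ x     ]   [-c ]
  [ A    0  ] [ lambda ] = [ b ]

Solving the linear system:
  x*      = (2, 0.5, 1.5)
  lambda* = (-15)
  f(x*)   = 27

x* = (2, 0.5, 1.5), lambda* = (-15)


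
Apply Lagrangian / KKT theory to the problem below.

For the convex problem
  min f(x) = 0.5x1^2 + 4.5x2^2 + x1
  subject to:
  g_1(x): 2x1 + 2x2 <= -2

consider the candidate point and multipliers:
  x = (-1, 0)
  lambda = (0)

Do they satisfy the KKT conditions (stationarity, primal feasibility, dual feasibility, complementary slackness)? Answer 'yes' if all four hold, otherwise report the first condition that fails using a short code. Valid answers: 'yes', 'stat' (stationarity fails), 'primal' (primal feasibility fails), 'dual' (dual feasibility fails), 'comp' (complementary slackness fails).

Gradient of f: grad f(x) = Q x + c = (0, 0)
Constraint values g_i(x) = a_i^T x - b_i:
  g_1((-1, 0)) = 0
Stationarity residual: grad f(x) + sum_i lambda_i a_i = (0, 0)
  -> stationarity OK
Primal feasibility (all g_i <= 0): OK
Dual feasibility (all lambda_i >= 0): OK
Complementary slackness (lambda_i * g_i(x) = 0 for all i): OK

Verdict: yes, KKT holds.

yes


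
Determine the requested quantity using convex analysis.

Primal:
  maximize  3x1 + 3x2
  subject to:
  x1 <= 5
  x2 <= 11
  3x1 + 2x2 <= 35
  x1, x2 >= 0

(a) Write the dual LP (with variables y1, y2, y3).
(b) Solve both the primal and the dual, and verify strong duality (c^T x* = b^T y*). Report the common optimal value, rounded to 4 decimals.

The standard primal-dual pair for 'max c^T x s.t. A x <= b, x >= 0' is:
  Dual:  min b^T y  s.t.  A^T y >= c,  y >= 0.

So the dual LP is:
  minimize  5y1 + 11y2 + 35y3
  subject to:
    y1 + 3y3 >= 3
    y2 + 2y3 >= 3
    y1, y2, y3 >= 0

Solving the primal: x* = (4.3333, 11).
  primal value c^T x* = 46.
Solving the dual: y* = (0, 1, 1).
  dual value b^T y* = 46.
Strong duality: c^T x* = b^T y*. Confirmed.

46


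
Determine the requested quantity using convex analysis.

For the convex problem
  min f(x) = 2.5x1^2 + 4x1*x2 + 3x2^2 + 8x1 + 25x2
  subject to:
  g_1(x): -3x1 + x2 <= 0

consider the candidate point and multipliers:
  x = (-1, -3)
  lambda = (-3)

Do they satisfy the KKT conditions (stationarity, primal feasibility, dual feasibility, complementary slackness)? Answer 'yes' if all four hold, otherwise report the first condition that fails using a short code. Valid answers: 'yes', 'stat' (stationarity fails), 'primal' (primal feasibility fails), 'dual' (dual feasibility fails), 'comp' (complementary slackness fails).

Gradient of f: grad f(x) = Q x + c = (-9, 3)
Constraint values g_i(x) = a_i^T x - b_i:
  g_1((-1, -3)) = 0
Stationarity residual: grad f(x) + sum_i lambda_i a_i = (0, 0)
  -> stationarity OK
Primal feasibility (all g_i <= 0): OK
Dual feasibility (all lambda_i >= 0): FAILS
Complementary slackness (lambda_i * g_i(x) = 0 for all i): OK

Verdict: the first failing condition is dual_feasibility -> dual.

dual
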